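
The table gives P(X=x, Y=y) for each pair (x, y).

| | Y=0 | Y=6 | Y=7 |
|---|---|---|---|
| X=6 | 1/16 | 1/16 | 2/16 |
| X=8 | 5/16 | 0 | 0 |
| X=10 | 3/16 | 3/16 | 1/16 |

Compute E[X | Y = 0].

P(Y = 0) = 9/16.
Σ X·P over the event = 6·(1/16) + 8·(5/16) + 10·(3/16) = 19/4.
E[X | Y = 0] = (19/4) / (9/16) = 76/9.

76/9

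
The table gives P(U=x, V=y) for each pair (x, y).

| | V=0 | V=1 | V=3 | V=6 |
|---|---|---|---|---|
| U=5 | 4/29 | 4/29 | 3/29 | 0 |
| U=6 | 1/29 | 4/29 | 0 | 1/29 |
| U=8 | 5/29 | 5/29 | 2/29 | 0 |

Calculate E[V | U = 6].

P(U = 6) = 6/29.
Σ V·P over the event = 0·(1/29) + 1·(4/29) + 6·(1/29) = 10/29.
E[V | U = 6] = (10/29) / (6/29) = 5/3.

5/3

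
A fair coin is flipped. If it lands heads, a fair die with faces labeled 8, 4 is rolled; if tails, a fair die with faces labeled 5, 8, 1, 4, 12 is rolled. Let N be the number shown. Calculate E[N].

6

E[N | heads] = (8+4)/2 = 6.
E[N | tails] = (5+8+1+4+12)/5 = 6.
By the law of total expectation,
E[N] = (1/2)·(6) + (1/2)·(6) = 6.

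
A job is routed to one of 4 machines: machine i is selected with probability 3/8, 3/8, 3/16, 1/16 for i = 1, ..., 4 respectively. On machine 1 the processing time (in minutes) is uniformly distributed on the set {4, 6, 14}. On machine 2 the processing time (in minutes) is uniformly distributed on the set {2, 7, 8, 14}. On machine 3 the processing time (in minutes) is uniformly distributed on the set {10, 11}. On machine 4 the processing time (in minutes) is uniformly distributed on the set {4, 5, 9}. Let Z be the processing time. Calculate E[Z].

E[Z | machine 1] = (4+6+14)/3 = 8.
E[Z | machine 2] = (2+7+8+14)/4 = 31/4.
E[Z | machine 3] = (10+11)/2 = 21/2.
E[Z | machine 4] = (4+5+9)/3 = 6.
By the law of total expectation,
E[Z] = (3/8)·(8) + (3/8)·(31/4) + (3/16)·(21/2) + (1/16)·(6) = 33/4.

33/4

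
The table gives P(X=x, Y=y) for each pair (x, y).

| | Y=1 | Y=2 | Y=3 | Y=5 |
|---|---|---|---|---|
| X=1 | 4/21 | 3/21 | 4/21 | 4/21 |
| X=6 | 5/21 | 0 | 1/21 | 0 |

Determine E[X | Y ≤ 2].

37/12

P(Y ≤ 2) = 4/7.
Σ X·P over the event = 1·(4/21) + 1·(3/21) + 6·(5/21) = 37/21.
E[X | Y ≤ 2] = (37/21) / (4/7) = 37/12.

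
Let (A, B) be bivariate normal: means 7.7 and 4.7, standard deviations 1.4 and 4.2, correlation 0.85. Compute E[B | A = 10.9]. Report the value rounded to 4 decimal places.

For a bivariate normal, E[B | A=x] = μ_B + ρ·(σ_B/σ_A)·(x − μ_A).
E[B | A=10.9] = 4.7 + (0.85)·(4.2/1.4)·(10.9 − (7.7)) = 4.7 + (2.55)·(3.2) = 12.8600.

12.8600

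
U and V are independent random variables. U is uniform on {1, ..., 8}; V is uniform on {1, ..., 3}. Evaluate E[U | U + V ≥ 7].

P(U + V ≥ 7) = 1/2.
Summing U·P(x,y) over outcomes with U + V ≥ 7 gives 77/24.
E[U | U + V ≥ 7] = (77/24) / (1/2) = 77/12.

77/12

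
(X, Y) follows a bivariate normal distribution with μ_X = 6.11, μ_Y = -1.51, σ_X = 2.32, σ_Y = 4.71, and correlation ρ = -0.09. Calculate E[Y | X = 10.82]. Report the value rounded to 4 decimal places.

-2.3706

The regression of Y on X has slope ρ·σ_Y/σ_X and passes through (μ_X, μ_Y).
E[Y | X=10.82] = -1.51 + (-0.09)·(4.71/2.32)·(10.82 − (6.11)) = -1.51 + (-0.18272)·(4.71) = -2.3706.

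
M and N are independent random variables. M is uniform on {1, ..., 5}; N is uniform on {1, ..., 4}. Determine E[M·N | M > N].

Outcomes with M > N: (2,1), (3,1), (3,2), (4,1), (4,2), (4,3), (5,1), (5,2), (5,3), (5,4), each with probability 1/20.
E[M·N | M > N] = (2 + 3 + 6 + 4 + 8 + 12 + 5 + 10 + 15 + 20) / 10 = 17/2.

17/2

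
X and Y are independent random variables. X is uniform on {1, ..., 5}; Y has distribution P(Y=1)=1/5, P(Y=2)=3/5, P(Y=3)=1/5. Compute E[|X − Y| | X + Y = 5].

P(X + Y = 5) = 1/5.
Summing |X−Y|·P(x,y) over outcomes with X + Y = 5 gives 7/25.
E[|X − Y| | X + Y = 5] = (7/25) / (1/5) = 7/5.

7/5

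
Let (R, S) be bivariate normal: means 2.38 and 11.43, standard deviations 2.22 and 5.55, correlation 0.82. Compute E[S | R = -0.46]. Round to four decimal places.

5.6080

For a bivariate normal, E[S | R=x] = μ_S + ρ·(σ_S/σ_R)·(x − μ_R).
E[S | R=-0.46] = 11.43 + (0.82)·(5.55/2.22)·(-0.46 − (2.38)) = 11.43 + (2.05)·(-2.84) = 5.6080.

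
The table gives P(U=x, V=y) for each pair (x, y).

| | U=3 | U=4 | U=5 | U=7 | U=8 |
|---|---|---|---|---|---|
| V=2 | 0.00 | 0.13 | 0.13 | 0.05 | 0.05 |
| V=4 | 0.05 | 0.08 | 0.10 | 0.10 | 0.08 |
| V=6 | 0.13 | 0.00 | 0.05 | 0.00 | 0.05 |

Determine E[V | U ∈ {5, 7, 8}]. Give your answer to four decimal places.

3.5738

P(U ∈ {5, 7, 8}) = 0.61.
Summing V·P(U=x,V=y) over the conditioning event gives 2.18.
E[V | U ∈ {5, 7, 8}] = (2.18) / (0.61) = 3.5738.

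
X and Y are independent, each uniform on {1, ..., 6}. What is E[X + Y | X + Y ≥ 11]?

34/3

Outcomes with X + Y ≥ 11: (5,6), (6,5), (6,6), each with probability 1/36.
E[X + Y | X + Y ≥ 11] = (11 + 11 + 12) / 3 = 34/3.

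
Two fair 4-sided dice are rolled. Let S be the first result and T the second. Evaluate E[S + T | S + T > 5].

20/3

P(S + T > 5) = 3/8.
Summing (S+T)·P(x,y) over outcomes with S + T > 5 gives 5/2.
E[S + T | S + T > 5] = (5/2) / (3/8) = 20/3.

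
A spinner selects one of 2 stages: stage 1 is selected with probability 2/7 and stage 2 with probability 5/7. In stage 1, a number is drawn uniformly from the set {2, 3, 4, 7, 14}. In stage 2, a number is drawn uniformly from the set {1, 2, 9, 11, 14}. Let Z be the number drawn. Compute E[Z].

7

E[Z | stage 1] = (2+3+4+7+14)/5 = 6.
E[Z | stage 2] = (1+2+9+11+14)/5 = 37/5.
E[Z] = (2/7)·(6) + (5/7)·(37/5) = 7.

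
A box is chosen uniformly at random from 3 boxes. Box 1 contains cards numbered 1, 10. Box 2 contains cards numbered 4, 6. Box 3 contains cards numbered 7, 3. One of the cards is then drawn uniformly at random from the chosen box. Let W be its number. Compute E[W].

31/6

E[W | box 1] = (1+10)/2 = 11/2.
E[W | box 2] = (4+6)/2 = 5.
E[W | box 3] = (7+3)/2 = 5.
E[W] = (1/3)·(11/2) + (1/3)·(5) + (1/3)·(5) = 31/6.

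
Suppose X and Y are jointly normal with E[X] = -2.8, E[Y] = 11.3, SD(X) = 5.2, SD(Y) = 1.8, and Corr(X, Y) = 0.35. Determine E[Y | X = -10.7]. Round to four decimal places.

10.3429

E[Y | X=x] = μ_Y + ρ(σ_Y/σ_X)(x − μ_X) for jointly normal variables.
E[Y | X=-10.7] = 11.3 + (0.35)·(1.8/5.2)·(-10.7 − (-2.8)) = 11.3 + (0.12115)·(-7.9) = 10.3429.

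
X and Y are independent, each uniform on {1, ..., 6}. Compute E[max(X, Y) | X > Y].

14/3

P(X > Y) = 5/12.
Summing max(X,Y)·P(x,y) over outcomes with X > Y gives 35/18.
E[max(X, Y) | X > Y] = (35/18) / (5/12) = 14/3.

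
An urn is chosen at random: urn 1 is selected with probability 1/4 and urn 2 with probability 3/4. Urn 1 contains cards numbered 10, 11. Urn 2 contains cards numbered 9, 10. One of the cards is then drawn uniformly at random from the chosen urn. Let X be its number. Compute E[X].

E[X | urn 1] = (10+11)/2 = 21/2.
E[X | urn 2] = (9+10)/2 = 19/2.
By the law of total expectation,
E[X] = (1/4)·(21/2) + (3/4)·(19/2) = 39/4.

39/4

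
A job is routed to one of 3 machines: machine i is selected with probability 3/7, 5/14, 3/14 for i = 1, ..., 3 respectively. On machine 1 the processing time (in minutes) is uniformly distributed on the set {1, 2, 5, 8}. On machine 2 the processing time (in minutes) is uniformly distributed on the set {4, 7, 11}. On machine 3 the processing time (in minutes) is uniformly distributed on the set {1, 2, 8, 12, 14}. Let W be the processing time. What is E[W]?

E[W | machine 1] = (1+2+5+8)/4 = 4.
E[W | machine 2] = (4+7+11)/3 = 22/3.
E[W | machine 3] = (1+2+8+12+14)/5 = 37/5.
E[W] = (3/7)·(4) + (5/14)·(22/3) + (3/14)·(37/5) = 1243/210.

1243/210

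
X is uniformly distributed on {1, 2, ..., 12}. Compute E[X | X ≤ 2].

Given X ≤ 2, X is equally likely to be any of {1, 2}.
E[X | X ≤ 2] = (1 + 2) / 2 = 3/2.

3/2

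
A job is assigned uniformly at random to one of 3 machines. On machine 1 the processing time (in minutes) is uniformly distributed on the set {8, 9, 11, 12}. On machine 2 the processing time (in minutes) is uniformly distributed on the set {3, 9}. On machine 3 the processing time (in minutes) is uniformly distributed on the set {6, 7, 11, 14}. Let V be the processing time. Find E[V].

17/2

E[V | machine 1] = (8+9+11+12)/4 = 10.
E[V | machine 2] = (3+9)/2 = 6.
E[V | machine 3] = (6+7+11+14)/4 = 19/2.
E[V] = (1/3)·(10) + (1/3)·(6) + (1/3)·(19/2) = 17/2.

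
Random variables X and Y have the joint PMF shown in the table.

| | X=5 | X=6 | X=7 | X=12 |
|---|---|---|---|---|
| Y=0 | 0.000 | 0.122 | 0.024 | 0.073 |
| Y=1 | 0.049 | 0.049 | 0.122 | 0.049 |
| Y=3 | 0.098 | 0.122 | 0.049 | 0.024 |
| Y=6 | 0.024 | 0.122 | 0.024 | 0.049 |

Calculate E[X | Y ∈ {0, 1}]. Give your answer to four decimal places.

P(Y ∈ {0, 1}) = 0.488.
Summing X·P(X=x,Y=y) over the conditioning event gives 3.757.
E[X | Y ∈ {0, 1}] = (3.757) / (0.488) = 7.6988.

7.6988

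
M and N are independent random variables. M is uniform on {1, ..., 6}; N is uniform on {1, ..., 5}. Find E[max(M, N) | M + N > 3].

P(M + N > 3) = 9/10.
Summing max(M,N)·P(x,y) over outcomes with M + N > 3 gives 4.
E[max(M, N) | M + N > 3] = (4) / (9/10) = 40/9.

40/9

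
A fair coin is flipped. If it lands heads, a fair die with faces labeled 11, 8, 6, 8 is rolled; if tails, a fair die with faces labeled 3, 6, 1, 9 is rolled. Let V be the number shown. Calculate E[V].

13/2

E[V | heads] = (11+8+6+8)/4 = 33/4.
E[V | tails] = (3+6+1+9)/4 = 19/4.
By the law of total expectation,
E[V] = (1/2)·(33/4) + (1/2)·(19/4) = 13/2.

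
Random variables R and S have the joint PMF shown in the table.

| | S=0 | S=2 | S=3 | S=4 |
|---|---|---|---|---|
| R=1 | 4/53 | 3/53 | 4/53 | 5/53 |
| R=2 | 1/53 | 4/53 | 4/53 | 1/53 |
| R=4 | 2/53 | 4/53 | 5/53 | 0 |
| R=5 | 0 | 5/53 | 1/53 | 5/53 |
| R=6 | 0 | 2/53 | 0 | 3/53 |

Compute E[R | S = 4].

25/7

P(S = 4) = 14/53.
Σ R·P over the event = 1·(5/53) + 2·(1/53) + 5·(5/53) + 6·(3/53) = 50/53.
E[R | S = 4] = (50/53) / (14/53) = 25/7.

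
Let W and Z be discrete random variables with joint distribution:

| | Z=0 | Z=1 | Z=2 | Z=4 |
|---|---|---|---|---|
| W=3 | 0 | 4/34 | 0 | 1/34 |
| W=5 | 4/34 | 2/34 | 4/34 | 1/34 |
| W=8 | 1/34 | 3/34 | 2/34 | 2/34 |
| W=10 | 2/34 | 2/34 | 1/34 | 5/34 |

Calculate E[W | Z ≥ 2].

P(Z ≥ 2) = 8/17.
Summing W·P(W=x,Z=y) over the conditioning event gives 60/17.
E[W | Z ≥ 2] = (60/17) / (8/17) = 15/2.

15/2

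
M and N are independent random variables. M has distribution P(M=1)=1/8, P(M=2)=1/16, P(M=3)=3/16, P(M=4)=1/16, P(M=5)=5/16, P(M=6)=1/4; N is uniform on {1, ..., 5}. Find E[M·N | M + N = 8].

184/13

P(M + N = 8) = 13/80.
Summing MN·P(x,y) over outcomes with M + N = 8 gives 23/10.
E[M·N | M + N = 8] = (23/10) / (13/80) = 184/13.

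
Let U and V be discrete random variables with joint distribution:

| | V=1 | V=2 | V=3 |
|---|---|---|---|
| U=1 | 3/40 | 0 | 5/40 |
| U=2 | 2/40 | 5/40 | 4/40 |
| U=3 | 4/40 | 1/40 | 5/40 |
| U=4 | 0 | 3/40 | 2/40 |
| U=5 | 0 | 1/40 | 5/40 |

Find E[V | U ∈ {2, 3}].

15/7

P(U ∈ {2, 3}) = 21/40.
Σ V·P over the event = 1·(2/40) + 2·(5/40) + 3·(4/40) + 1·(4/40) + 2·(1/40) + 3·(5/40) = 9/8.
E[V | U ∈ {2, 3}] = (9/8) / (21/40) = 15/7.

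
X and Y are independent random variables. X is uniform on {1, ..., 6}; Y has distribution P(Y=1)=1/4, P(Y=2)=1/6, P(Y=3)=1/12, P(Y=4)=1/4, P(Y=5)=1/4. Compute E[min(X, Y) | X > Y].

79/35

P(X > Y) = 35/72.
Summing min(X,Y)·P(x,y) over outcomes with X > Y gives 79/72.
E[min(X, Y) | X > Y] = (79/72) / (35/72) = 79/35.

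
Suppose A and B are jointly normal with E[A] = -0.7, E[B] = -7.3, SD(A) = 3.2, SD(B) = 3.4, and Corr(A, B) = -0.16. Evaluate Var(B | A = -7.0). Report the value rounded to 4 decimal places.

11.2641

For a bivariate normal, Var(B | A=x) = σ_B²(1 − ρ²).
Var(B | A=-7.0) = (3.4)²·(1 − (-0.16)²) = 11.56·0.9744 = 11.2641.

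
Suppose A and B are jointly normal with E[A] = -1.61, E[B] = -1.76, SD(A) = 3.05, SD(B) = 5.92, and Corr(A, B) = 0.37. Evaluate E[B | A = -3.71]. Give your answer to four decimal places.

E[B | A=x] = μ_B + ρ(σ_B/σ_A)(x − μ_A) for jointly normal variables.
E[B | A=-3.71] = -1.76 + (0.37)·(5.92/3.05)·(-3.71 − (-1.61)) = -1.76 + (0.71816)·(-2.1) = -3.2681.

-3.2681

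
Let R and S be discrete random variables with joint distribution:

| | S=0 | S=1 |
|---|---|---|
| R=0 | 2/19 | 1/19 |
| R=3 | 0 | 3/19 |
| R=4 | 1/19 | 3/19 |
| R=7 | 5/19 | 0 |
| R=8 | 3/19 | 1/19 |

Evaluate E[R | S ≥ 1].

P(S ≥ 1) = 8/19.
Σ R·P over the event = 0·(1/19) + 3·(3/19) + 4·(3/19) + 8·(1/19) = 29/19.
E[R | S ≥ 1] = (29/19) / (8/19) = 29/8.

29/8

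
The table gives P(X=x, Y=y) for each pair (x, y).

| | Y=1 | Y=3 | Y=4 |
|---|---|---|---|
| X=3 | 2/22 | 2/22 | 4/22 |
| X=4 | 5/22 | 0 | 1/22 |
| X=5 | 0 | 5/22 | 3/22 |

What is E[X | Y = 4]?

P(Y = 4) = 4/11.
Σ X·P over the event = 3·(4/22) + 4·(1/22) + 5·(3/22) = 31/22.
E[X | Y = 4] = (31/22) / (4/11) = 31/8.

31/8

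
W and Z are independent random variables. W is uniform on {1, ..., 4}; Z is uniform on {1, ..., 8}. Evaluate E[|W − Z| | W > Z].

P(W > Z) = 3/16.
Summing |W−Z|·P(x,y) over outcomes with W > Z gives 5/16.
E[|W − Z| | W > Z] = (5/16) / (3/16) = 5/3.

5/3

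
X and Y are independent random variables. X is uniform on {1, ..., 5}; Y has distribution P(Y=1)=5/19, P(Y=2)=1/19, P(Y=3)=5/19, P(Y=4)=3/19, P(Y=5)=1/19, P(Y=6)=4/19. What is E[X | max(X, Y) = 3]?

16/7

P(max(X, Y) = 3) = 21/95.
Summing X·P(x,y) over outcomes with max(X, Y) = 3 gives 48/95.
E[X | max(X, Y) = 3] = (48/95) / (21/95) = 16/7.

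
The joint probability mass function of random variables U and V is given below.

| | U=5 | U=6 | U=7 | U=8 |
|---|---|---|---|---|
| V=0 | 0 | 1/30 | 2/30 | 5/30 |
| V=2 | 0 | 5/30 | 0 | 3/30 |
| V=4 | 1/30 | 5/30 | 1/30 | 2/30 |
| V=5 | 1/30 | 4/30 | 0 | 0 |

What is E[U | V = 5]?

29/5

P(V = 5) = 1/6.
Summing U·P(U=x,V=y) over the conditioning event gives 29/30.
E[U | V = 5] = (29/30) / (1/6) = 29/5.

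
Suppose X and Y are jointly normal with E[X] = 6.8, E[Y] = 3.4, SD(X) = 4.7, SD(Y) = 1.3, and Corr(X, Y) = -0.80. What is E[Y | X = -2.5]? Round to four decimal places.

5.4579

E[Y | X=x] = μ_Y + ρ(σ_Y/σ_X)(x − μ_X) for jointly normal variables.
E[Y | X=-2.5] = 3.4 + (-0.80)·(1.3/4.7)·(-2.5 − (6.8)) = 3.4 + (-0.22128)·(-9.3) = 5.4579.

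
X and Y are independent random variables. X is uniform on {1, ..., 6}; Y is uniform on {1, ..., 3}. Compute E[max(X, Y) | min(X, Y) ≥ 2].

P(min(X, Y) ≥ 2) = 5/9.
Summing max(X,Y)·P(x,y) over outcomes with min(X, Y) ≥ 2 gives 41/18.
E[max(X, Y) | min(X, Y) ≥ 2] = (41/18) / (5/9) = 41/10.

41/10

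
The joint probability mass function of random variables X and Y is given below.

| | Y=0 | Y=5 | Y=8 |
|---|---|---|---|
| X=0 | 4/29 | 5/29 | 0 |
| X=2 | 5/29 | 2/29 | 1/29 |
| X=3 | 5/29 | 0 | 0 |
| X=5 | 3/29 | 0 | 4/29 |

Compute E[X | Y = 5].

4/7

P(Y = 5) = 7/29.
Σ X·P over the event = 0·(5/29) + 2·(2/29) = 4/29.
E[X | Y = 5] = (4/29) / (7/29) = 4/7.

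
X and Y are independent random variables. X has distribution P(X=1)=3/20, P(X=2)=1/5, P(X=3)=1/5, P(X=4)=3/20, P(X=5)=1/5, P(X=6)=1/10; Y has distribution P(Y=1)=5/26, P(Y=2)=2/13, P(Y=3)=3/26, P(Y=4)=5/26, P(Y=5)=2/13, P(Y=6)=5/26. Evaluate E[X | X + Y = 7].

283/86

P(X + Y = 7) = 43/260.
Summing X·P(x,y) over outcomes with X + Y = 7 gives 283/520.
E[X | X + Y = 7] = (283/520) / (43/260) = 283/86.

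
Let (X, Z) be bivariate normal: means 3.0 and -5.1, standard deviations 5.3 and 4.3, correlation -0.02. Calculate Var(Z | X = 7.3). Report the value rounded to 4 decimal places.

18.4826

Var(Z | X=x) = (1 − ρ²)·σ_Z².
Var(Z | X=7.3) = (4.3)²·(1 − (-0.02)²) = 18.49·0.9996 = 18.4826.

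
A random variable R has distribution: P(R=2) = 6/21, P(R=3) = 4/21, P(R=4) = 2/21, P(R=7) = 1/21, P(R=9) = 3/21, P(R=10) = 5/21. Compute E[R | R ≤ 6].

P(R ≤ 6) = 4/7.
Σ over the event: 2·2/7 + 3·4/21 + 4·2/21 = 32/21.
E[R | R ≤ 6] = (32/21) / (4/7) = 8/3.

8/3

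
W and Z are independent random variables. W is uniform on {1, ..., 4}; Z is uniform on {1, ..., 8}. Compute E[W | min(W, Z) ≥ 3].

7/2

P(min(W, Z) ≥ 3) = 3/8.
Summing W·P(x,y) over outcomes with min(W, Z) ≥ 3 gives 21/16.
E[W | min(W, Z) ≥ 3] = (21/16) / (3/8) = 7/2.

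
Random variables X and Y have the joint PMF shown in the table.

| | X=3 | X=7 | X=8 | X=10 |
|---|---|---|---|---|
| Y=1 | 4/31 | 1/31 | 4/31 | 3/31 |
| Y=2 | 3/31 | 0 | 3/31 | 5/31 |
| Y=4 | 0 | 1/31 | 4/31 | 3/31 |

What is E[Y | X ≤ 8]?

41/20

P(X ≤ 8) = 20/31.
Σ Y·P over the event = 1·(4/31) + 2·(3/31) + 1·(1/31) + 4·(1/31) + 1·(4/31) + 2·(3/31) + 4·(4/31) = 41/31.
E[Y | X ≤ 8] = (41/31) / (20/31) = 41/20.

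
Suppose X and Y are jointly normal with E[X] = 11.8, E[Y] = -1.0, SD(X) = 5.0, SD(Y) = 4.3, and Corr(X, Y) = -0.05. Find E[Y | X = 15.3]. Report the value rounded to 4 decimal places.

-1.1505

The regression of Y on X has slope ρ·σ_Y/σ_X and passes through (μ_X, μ_Y).
E[Y | X=15.3] = -1.0 + (-0.05)·(4.3/5.0)·(15.3 − (11.8)) = -1.0 + (-0.043)·(3.5) = -1.1505.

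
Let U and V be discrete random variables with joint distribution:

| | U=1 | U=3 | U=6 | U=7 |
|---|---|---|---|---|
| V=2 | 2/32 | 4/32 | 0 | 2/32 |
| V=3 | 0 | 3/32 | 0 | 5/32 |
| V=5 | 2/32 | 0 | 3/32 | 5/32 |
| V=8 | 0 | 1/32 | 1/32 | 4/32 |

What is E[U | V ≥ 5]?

P(V ≥ 5) = 1/2.
Summing U·P(U=x,V=y) over the conditioning event gives 23/8.
E[U | V ≥ 5] = (23/8) / (1/2) = 23/4.

23/4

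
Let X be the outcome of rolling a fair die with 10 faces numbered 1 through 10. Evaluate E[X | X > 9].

10

Given X > 9, X is equally likely to be any of {10}.
E[X | X > 9] = (10) / 1 = 10.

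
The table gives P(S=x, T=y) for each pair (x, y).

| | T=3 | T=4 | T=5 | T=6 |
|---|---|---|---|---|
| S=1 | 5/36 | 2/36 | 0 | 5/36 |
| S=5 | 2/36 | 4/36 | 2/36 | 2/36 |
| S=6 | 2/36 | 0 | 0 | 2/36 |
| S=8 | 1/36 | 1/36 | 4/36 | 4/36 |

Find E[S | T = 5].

7

P(T = 5) = 1/6.
Σ S·P over the event = 5·(2/36) + 8·(4/36) = 7/6.
E[S | T = 5] = (7/6) / (1/6) = 7.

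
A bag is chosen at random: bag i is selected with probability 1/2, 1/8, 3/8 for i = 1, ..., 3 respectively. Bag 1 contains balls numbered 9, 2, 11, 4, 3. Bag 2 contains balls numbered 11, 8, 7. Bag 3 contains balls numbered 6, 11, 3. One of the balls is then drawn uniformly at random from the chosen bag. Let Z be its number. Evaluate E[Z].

389/60

E[Z | bag 1] = (9+2+11+4+3)/5 = 29/5.
E[Z | bag 2] = (11+8+7)/3 = 26/3.
E[Z | bag 3] = (6+11+3)/3 = 20/3.
E[Z] = (1/2)·(29/5) + (1/8)·(26/3) + (3/8)·(20/3) = 389/60.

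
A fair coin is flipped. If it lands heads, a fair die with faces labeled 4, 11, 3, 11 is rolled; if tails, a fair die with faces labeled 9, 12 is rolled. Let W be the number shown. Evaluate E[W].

71/8

E[W | heads] = (4+11+3+11)/4 = 29/4.
E[W | tails] = (9+12)/2 = 21/2.
By the law of total expectation,
E[W] = (1/2)·(29/4) + (1/2)·(21/2) = 71/8.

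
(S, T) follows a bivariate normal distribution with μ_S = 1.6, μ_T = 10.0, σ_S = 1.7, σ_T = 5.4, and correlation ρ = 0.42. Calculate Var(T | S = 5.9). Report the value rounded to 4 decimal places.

24.0162

The conditional variance in a bivariate normal is σ_T²(1 − ρ²), independent of x.
Var(T | S=5.9) = (5.4)²·(1 − (0.42)²) = 29.16·0.8236 = 24.0162.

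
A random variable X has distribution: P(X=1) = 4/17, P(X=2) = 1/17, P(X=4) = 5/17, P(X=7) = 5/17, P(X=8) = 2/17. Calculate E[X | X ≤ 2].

6/5

P(X ≤ 2) = 5/17.
Σ over the event: 1·4/17 + 2·1/17 = 6/17.
E[X | X ≤ 2] = (6/17) / (5/17) = 6/5.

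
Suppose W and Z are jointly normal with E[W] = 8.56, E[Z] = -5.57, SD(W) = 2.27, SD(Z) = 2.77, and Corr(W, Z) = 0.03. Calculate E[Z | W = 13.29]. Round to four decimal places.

E[Z | W=x] = μ_Z + ρ(σ_Z/σ_W)(x − μ_W) for jointly normal variables.
E[Z | W=13.29] = -5.57 + (0.03)·(2.77/2.27)·(13.29 − (8.56)) = -5.57 + (0.036608)·(4.73) = -5.3968.

-5.3968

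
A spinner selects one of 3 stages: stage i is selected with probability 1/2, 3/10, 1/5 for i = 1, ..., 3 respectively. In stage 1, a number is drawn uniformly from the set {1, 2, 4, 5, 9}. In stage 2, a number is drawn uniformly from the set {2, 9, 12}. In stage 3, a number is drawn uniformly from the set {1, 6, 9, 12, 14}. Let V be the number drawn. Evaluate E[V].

152/25

E[V | stage 1] = (1+2+4+5+9)/5 = 21/5.
E[V | stage 2] = (2+9+12)/3 = 23/3.
E[V | stage 3] = (1+6+9+12+14)/5 = 42/5.
By the law of total expectation,
E[V] = (1/2)·(21/5) + (3/10)·(23/3) + (1/5)·(42/5) = 152/25.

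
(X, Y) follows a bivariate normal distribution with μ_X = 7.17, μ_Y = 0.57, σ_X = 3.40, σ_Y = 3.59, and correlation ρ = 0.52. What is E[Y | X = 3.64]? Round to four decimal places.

-1.3682

For a bivariate normal, E[Y | X=x] = μ_Y + ρ·(σ_Y/σ_X)·(x − μ_X).
E[Y | X=3.64] = 0.57 + (0.52)·(3.59/3.40)·(3.64 − (7.17)) = 0.57 + (0.54906)·(-3.53) = -1.3682.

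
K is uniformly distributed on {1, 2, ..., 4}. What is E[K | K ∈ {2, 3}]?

5/2

P(K ∈ {2, 3}) = 1/2.
Σ over the event: 2·1/4 + 3·1/4 = 5/4.
E[K | K ∈ {2, 3}] = (5/4) / (1/2) = 5/2.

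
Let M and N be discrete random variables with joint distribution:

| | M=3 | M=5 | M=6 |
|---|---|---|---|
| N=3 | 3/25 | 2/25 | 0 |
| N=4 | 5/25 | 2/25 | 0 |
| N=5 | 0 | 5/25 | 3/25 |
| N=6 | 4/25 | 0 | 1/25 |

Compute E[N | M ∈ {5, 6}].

60/13

P(M ∈ {5, 6}) = 13/25.
Σ N·P over the event = 3·(2/25) + 4·(2/25) + 5·(5/25) + 5·(3/25) + 6·(1/25) = 12/5.
E[N | M ∈ {5, 6}] = (12/5) / (13/25) = 60/13.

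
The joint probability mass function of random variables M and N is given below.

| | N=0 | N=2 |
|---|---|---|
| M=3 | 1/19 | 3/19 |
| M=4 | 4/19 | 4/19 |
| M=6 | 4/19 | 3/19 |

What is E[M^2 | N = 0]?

217/9

P(N = 0) = 9/19.
Summing M^2·P(M=x,N=y) over the conditioning event gives 217/19.
E[M^2 | N = 0] = (217/19) / (9/19) = 217/9.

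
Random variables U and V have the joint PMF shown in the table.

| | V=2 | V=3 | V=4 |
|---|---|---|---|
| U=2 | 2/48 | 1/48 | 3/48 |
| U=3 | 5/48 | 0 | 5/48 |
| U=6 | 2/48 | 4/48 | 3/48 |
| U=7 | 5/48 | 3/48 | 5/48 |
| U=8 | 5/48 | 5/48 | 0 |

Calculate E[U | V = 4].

37/8

P(V = 4) = 1/3.
Σ U·P over the event = 2·(3/48) + 3·(5/48) + 6·(3/48) + 7·(5/48) = 37/24.
E[U | V = 4] = (37/24) / (1/3) = 37/8.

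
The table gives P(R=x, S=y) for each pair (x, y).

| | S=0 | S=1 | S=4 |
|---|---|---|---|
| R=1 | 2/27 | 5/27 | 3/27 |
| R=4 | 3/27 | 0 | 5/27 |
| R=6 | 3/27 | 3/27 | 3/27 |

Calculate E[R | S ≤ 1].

55/16

P(S ≤ 1) = 16/27.
Σ R·P over the event = 1·(2/27) + 1·(5/27) + 4·(3/27) + 6·(3/27) + 6·(3/27) = 55/27.
E[R | S ≤ 1] = (55/27) / (16/27) = 55/16.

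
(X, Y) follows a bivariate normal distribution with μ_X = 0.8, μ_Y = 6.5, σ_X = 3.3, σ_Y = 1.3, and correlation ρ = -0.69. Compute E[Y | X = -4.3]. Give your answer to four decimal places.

7.8863

For a bivariate normal, E[Y | X=x] = μ_Y + ρ·(σ_Y/σ_X)·(x − μ_X).
E[Y | X=-4.3] = 6.5 + (-0.69)·(1.3/3.3)·(-4.3 − (0.8)) = 6.5 + (-0.27182)·(-5.1) = 7.8863.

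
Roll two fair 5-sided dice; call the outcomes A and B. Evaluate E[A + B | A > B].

Outcomes with A > B: (2,1), (3,1), (3,2), (4,1), (4,2), (4,3), (5,1), (5,2), (5,3), (5,4), each with probability 1/25.
E[A + B | A > B] = (3 + 4 + 5 + 5 + 6 + 7 + 6 + 7 + 8 + 9) / 10 = 6.

6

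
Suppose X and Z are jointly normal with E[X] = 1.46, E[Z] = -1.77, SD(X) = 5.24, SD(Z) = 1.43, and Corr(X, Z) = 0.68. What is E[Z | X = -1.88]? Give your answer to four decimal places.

-2.3898

E[Z | X=x] = μ_Z + ρ(σ_Z/σ_X)(x − μ_X) for jointly normal variables.
E[Z | X=-1.88] = -1.77 + (0.68)·(1.43/5.24)·(-1.88 − (1.46)) = -1.77 + (0.18557)·(-3.34) = -2.3898.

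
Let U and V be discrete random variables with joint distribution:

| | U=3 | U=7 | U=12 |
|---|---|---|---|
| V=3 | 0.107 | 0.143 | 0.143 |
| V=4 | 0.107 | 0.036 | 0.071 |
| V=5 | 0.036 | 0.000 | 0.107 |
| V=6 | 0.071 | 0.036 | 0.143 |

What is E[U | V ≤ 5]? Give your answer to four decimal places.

7.8067

P(V ≤ 5) = 0.750.
Summing U·P(U=x,V=y) over the conditioning event gives 5.855.
E[U | V ≤ 5] = (5.855) / (0.750) = 7.8067.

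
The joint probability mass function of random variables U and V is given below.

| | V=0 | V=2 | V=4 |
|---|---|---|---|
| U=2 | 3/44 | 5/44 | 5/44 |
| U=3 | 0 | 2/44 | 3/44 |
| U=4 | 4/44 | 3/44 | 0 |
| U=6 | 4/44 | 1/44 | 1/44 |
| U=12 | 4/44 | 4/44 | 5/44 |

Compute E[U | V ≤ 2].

88/15

P(V ≤ 2) = 15/22.
Summing U·P(U=x,V=y) over the conditioning event gives 4.
E[U | V ≤ 2] = (4) / (15/22) = 88/15.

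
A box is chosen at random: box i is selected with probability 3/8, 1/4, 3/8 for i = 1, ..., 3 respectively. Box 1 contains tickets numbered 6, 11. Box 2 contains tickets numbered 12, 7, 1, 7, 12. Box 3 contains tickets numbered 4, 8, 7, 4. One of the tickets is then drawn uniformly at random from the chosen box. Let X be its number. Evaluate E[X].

E[X | box 1] = (6+11)/2 = 17/2.
E[X | box 2] = (12+7+1+7+12)/5 = 39/5.
E[X | box 3] = (4+8+7+4)/4 = 23/4.
By the law of total expectation,
E[X] = (3/8)·(17/2) + (1/4)·(39/5) + (3/8)·(23/4) = 1167/160.

1167/160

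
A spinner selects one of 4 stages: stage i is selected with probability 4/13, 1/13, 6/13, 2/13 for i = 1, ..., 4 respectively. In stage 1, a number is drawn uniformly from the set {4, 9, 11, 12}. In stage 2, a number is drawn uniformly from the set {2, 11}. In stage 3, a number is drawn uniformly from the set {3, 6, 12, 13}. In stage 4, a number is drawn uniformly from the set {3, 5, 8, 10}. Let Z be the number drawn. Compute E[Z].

E[Z | stage 1] = (4+9+11+12)/4 = 9.
E[Z | stage 2] = (2+11)/2 = 13/2.
E[Z | stage 3] = (3+6+12+13)/4 = 17/2.
E[Z | stage 4] = (3+5+8+10)/4 = 13/2.
By the law of total expectation,
E[Z] = (4/13)·(9) + (1/13)·(13/2) + (6/13)·(17/2) + (2/13)·(13/2) = 213/26.

213/26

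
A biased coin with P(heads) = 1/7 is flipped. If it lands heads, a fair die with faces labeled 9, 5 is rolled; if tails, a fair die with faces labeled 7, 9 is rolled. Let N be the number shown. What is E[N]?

55/7

E[N | heads] = (9+5)/2 = 7.
E[N | tails] = (7+9)/2 = 8.
By the law of total expectation,
E[N] = (1/7)·(7) + (6/7)·(8) = 55/7.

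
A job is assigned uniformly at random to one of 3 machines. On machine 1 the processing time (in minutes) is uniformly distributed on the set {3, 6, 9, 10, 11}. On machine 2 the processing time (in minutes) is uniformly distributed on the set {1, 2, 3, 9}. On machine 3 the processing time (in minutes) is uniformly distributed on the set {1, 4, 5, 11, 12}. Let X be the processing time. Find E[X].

121/20

E[X | machine 1] = (3+6+9+10+11)/5 = 39/5.
E[X | machine 2] = (1+2+3+9)/4 = 15/4.
E[X | machine 3] = (1+4+5+11+12)/5 = 33/5.
By the law of total expectation,
E[X] = (1/3)·(39/5) + (1/3)·(15/4) + (1/3)·(33/5) = 121/20.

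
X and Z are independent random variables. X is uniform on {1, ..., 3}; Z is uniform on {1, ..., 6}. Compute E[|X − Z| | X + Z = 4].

Outcomes with X + Z = 4: (1,3), (2,2), (3,1), each with probability 1/18.
E[|X − Z| | X + Z = 4] = (2 + 0 + 2) / 3 = 4/3.

4/3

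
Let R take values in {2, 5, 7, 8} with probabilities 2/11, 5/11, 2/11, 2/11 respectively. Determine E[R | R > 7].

8

P(R > 7) = 2/11.
Σ over the event: 8·2/11 = 16/11.
E[R | R > 7] = (16/11) / (2/11) = 8.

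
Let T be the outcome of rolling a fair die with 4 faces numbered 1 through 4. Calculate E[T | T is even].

Given T is even, T is equally likely to be any of {2, 4}.
E[T | T is even] = (2 + 4) / 2 = 3.

3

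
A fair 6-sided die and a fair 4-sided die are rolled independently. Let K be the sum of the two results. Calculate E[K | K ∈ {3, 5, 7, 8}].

6

P(K ∈ {3, 5, 7, 8}) = 13/24.
Σ over the event: 3·1/12 + 5·1/6 + 7·1/6 + 8·1/8 = 13/4.
E[K | K ∈ {3, 5, 7, 8}] = (13/4) / (13/24) = 6.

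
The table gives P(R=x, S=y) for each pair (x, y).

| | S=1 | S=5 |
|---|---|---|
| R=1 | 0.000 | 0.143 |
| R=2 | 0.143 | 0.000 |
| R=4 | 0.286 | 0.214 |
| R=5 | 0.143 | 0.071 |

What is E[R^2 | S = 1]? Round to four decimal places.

15.2500

P(S = 1) = 0.572.
Σ R^2·P over the event = 4·(0.143) + 16·(0.286) + 25·(0.143) = 8.723.
E[R^2 | S = 1] = (8.723) / (0.572) = 15.2500.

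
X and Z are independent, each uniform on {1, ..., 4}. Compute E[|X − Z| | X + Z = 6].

P(X + Z = 6) = 3/16.
Summing |X−Z|·P(x,y) over outcomes with X + Z = 6 gives 1/4.
E[|X − Z| | X + Z = 6] = (1/4) / (3/16) = 4/3.

4/3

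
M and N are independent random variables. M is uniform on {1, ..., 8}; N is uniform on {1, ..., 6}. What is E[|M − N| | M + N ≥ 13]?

P(M + N ≥ 13) = 1/16.
Summing |M−N|·P(x,y) over outcomes with M + N ≥ 13 gives 1/8.
E[|M − N| | M + N ≥ 13] = (1/8) / (1/16) = 2.

2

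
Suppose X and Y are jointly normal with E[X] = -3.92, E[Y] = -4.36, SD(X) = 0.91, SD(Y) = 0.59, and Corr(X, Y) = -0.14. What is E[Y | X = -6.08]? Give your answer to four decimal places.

-4.1639

For a bivariate normal, E[Y | X=x] = μ_Y + ρ·(σ_Y/σ_X)·(x − μ_X).
E[Y | X=-6.08] = -4.36 + (-0.14)·(0.59/0.91)·(-6.08 − (-3.92)) = -4.36 + (-0.090769)·(-2.16) = -4.1639.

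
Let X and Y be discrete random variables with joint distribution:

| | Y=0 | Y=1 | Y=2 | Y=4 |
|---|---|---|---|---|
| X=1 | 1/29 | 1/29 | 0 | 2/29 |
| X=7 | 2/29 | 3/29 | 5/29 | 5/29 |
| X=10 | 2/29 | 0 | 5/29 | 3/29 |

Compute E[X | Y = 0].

7

P(Y = 0) = 5/29.
Σ X·P over the event = 1·(1/29) + 7·(2/29) + 10·(2/29) = 35/29.
E[X | Y = 0] = (35/29) / (5/29) = 7.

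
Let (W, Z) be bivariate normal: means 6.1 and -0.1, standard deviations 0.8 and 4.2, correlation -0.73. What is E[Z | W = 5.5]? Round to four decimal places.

2.1995

The regression of Z on W has slope ρ·σ_Z/σ_W and passes through (μ_W, μ_Z).
E[Z | W=5.5] = -0.1 + (-0.73)·(4.2/0.8)·(5.5 − (6.1)) = -0.1 + (-3.8325)·(-0.6) = 2.1995.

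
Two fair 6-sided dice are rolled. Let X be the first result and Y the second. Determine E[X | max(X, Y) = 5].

Outcomes with max(X, Y) = 5: (1,5), (2,5), (3,5), (4,5), (5,1), (5,2), (5,3), (5,4), (5,5), each with probability 1/36.
E[X | max(X, Y) = 5] = (1 + 2 + 3 + 4 + 5 + 5 + 5 + 5 + 5) / 9 = 35/9.

35/9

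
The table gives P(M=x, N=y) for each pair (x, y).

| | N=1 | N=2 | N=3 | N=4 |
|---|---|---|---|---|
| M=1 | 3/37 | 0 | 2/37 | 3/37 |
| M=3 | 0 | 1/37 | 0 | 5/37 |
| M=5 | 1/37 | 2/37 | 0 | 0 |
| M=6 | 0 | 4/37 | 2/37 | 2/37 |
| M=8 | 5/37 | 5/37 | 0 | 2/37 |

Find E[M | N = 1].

P(N = 1) = 9/37.
Σ M·P over the event = 1·(3/37) + 5·(1/37) + 8·(5/37) = 48/37.
E[M | N = 1] = (48/37) / (9/37) = 16/3.

16/3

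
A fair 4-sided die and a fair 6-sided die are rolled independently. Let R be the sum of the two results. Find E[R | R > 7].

26/3

P(R > 7) = 1/4.
Σ over the event: 8·1/8 + 9·1/12 + 10·1/24 = 13/6.
E[R | R > 7] = (13/6) / (1/4) = 26/3.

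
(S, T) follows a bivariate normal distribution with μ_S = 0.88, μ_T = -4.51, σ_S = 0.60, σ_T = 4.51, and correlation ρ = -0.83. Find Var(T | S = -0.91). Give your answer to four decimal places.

6.3278

Var(T | S=x) = (1 − ρ²)·σ_T².
Var(T | S=-0.91) = (4.51)²·(1 − (-0.83)²) = 20.3401·0.3111 = 6.3278.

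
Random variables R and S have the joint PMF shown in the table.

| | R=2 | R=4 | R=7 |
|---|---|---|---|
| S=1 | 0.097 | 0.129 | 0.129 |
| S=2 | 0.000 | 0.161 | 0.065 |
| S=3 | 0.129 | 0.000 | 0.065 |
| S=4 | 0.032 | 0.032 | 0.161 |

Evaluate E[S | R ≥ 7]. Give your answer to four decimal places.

2.6143

P(R ≥ 7) = 0.420.
Summing S·P(R=x,S=y) over the conditioning event gives 1.098.
E[S | R ≥ 7] = (1.098) / (0.420) = 2.6143.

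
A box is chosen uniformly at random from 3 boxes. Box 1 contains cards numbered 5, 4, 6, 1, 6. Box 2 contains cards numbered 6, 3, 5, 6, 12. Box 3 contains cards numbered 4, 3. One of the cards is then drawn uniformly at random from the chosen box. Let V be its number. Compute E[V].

143/30

E[V | box 1] = (5+4+6+1+6)/5 = 22/5.
E[V | box 2] = (6+3+5+6+12)/5 = 32/5.
E[V | box 3] = (4+3)/2 = 7/2.
By the law of total expectation,
E[V] = (1/3)·(22/5) + (1/3)·(32/5) + (1/3)·(7/2) = 143/30.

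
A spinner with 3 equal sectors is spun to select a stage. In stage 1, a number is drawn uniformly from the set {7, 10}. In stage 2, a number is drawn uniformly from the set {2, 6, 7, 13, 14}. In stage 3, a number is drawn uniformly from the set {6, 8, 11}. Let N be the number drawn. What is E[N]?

E[N | stage 1] = (7+10)/2 = 17/2.
E[N | stage 2] = (2+6+7+13+14)/5 = 42/5.
E[N | stage 3] = (6+8+11)/3 = 25/3.
By the law of total expectation,
E[N] = (1/3)·(17/2) + (1/3)·(42/5) + (1/3)·(25/3) = 757/90.

757/90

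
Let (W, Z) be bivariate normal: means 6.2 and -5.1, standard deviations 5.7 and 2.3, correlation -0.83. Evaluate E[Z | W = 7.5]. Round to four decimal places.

For a bivariate normal, E[Z | W=x] = μ_Z + ρ·(σ_Z/σ_W)·(x − μ_W).
E[Z | W=7.5] = -5.1 + (-0.83)·(2.3/5.7)·(7.5 − (6.2)) = -5.1 + (-0.33491)·(1.3) = -5.5354.

-5.5354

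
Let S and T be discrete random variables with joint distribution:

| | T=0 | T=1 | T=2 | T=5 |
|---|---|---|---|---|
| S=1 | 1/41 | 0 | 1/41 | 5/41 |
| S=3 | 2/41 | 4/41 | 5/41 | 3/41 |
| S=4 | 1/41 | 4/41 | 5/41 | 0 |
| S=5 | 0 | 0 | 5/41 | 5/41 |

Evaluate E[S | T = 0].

P(T = 0) = 4/41.
Σ S·P over the event = 1·(1/41) + 3·(2/41) + 4·(1/41) = 11/41.
E[S | T = 0] = (11/41) / (4/41) = 11/4.

11/4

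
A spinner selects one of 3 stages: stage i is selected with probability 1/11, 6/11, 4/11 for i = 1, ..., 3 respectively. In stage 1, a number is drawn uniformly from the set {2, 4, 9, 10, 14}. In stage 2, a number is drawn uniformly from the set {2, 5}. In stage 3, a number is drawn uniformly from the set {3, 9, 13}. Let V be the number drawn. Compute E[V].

932/165

E[V | stage 1] = (2+4+9+10+14)/5 = 39/5.
E[V | stage 2] = (2+5)/2 = 7/2.
E[V | stage 3] = (3+9+13)/3 = 25/3.
By the law of total expectation,
E[V] = (1/11)·(39/5) + (6/11)·(7/2) + (4/11)·(25/3) = 932/165.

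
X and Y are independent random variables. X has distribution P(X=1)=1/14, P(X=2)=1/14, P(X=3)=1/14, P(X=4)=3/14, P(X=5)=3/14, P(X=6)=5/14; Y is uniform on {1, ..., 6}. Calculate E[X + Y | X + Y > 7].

470/49

P(X + Y > 7) = 7/12.
Summing (X+Y)·P(x,y) over outcomes with X + Y > 7 gives 235/42.
E[X + Y | X + Y > 7] = (235/42) / (7/12) = 470/49.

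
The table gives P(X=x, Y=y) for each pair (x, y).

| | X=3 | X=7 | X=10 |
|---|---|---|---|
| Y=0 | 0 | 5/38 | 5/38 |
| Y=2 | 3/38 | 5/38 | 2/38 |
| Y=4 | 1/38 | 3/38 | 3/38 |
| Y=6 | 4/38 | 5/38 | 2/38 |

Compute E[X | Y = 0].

17/2

P(Y = 0) = 5/19.
Σ X·P over the event = 7·(5/38) + 10·(5/38) = 85/38.
E[X | Y = 0] = (85/38) / (5/19) = 17/2.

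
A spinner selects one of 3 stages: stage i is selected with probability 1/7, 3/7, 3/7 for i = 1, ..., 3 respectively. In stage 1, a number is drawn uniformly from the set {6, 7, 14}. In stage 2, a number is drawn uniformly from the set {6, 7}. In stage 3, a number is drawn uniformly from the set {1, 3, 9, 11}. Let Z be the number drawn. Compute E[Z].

E[Z | stage 1] = (6+7+14)/3 = 9.
E[Z | stage 2] = (6+7)/2 = 13/2.
E[Z | stage 3] = (1+3+9+11)/4 = 6.
By the law of total expectation,
E[Z] = (1/7)·(9) + (3/7)·(13/2) + (3/7)·(6) = 93/14.

93/14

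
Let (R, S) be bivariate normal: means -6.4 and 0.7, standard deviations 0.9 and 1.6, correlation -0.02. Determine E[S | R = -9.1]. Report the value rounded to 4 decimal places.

For a bivariate normal, E[S | R=x] = μ_S + ρ·(σ_S/σ_R)·(x − μ_R).
E[S | R=-9.1] = 0.7 + (-0.02)·(1.6/0.9)·(-9.1 − (-6.4)) = 0.7 + (-0.035556)·(-2.7) = 0.7960.

0.7960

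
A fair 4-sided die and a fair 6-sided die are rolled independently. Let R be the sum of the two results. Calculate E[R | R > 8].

P(R > 8) = 1/8.
Σ over the event: 9·1/12 + 10·1/24 = 7/6.
E[R | R > 8] = (7/6) / (1/8) = 28/3.

28/3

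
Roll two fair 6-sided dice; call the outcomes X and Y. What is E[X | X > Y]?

14/3

P(X > Y) = 5/12.
Summing X·P(x,y) over outcomes with X > Y gives 35/18.
E[X | X > Y] = (35/18) / (5/12) = 14/3.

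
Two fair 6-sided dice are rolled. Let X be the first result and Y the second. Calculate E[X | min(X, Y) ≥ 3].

P(min(X, Y) ≥ 3) = 4/9.
Summing X·P(x,y) over outcomes with min(X, Y) ≥ 3 gives 2.
E[X | min(X, Y) ≥ 3] = (2) / (4/9) = 9/2.

9/2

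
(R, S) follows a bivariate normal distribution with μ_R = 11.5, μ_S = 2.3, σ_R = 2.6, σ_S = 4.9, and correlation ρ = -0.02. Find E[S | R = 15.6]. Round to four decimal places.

2.1455

E[S | R=x] = μ_S + ρ(σ_S/σ_R)(x − μ_R) for jointly normal variables.
E[S | R=15.6] = 2.3 + (-0.02)·(4.9/2.6)·(15.6 − (11.5)) = 2.3 + (-0.037692)·(4.1) = 2.1455.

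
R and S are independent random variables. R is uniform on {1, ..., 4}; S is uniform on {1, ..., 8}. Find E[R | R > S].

10/3

P(R > S) = 3/16.
Summing R·P(x,y) over outcomes with R > S gives 5/8.
E[R | R > S] = (5/8) / (3/16) = 10/3.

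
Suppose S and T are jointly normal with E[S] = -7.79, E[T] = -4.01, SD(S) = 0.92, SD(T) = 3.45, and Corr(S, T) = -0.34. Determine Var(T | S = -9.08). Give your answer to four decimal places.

For a bivariate normal, Var(T | S=x) = σ_T²(1 − ρ²).
Var(T | S=-9.08) = (3.45)²·(1 − (-0.34)²) = 11.9025·0.8844 = 10.5266.

10.5266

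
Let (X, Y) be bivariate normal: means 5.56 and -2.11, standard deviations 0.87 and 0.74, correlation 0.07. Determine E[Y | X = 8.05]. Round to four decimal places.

-1.9617

The regression of Y on X has slope ρ·σ_Y/σ_X and passes through (μ_X, μ_Y).
E[Y | X=8.05] = -2.11 + (0.07)·(0.74/0.87)·(8.05 − (5.56)) = -2.11 + (0.05954)·(2.49) = -1.9617.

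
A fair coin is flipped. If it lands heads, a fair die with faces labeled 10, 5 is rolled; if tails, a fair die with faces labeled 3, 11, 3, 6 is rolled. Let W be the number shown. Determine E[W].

E[W | heads] = (10+5)/2 = 15/2.
E[W | tails] = (3+11+3+6)/4 = 23/4.
By the law of total expectation,
E[W] = (1/2)·(15/2) + (1/2)·(23/4) = 53/8.

53/8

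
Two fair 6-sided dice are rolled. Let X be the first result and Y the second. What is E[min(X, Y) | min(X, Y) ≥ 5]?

21/4

P(min(X, Y) ≥ 5) = 1/9.
Summing min(X,Y)·P(x,y) over outcomes with min(X, Y) ≥ 5 gives 7/12.
E[min(X, Y) | min(X, Y) ≥ 5] = (7/12) / (1/9) = 21/4.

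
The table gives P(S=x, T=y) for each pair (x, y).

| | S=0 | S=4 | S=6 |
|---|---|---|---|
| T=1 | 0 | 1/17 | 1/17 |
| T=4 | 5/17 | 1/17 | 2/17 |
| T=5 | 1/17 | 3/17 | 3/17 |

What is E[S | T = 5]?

30/7

P(T = 5) = 7/17.
Σ S·P over the event = 0·(1/17) + 4·(3/17) + 6·(3/17) = 30/17.
E[S | T = 5] = (30/17) / (7/17) = 30/7.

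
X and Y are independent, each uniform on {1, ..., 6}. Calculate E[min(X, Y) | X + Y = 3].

1

Outcomes with X + Y = 3: (1,2), (2,1), each with probability 1/36.
E[min(X, Y) | X + Y = 3] = (1 + 1) / 2 = 1.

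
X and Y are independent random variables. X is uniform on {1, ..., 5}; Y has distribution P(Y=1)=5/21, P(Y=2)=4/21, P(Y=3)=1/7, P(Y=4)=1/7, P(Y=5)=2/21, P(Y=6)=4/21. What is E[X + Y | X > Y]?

234/41

P(X > Y) = 41/105.
Summing (X+Y)·P(x,y) over outcomes with X > Y gives 78/35.
E[X + Y | X > Y] = (78/35) / (41/105) = 234/41.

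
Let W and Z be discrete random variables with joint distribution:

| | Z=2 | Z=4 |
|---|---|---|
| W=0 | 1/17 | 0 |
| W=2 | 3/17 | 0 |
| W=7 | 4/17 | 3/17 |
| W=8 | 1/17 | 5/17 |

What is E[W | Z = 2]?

14/3

P(Z = 2) = 9/17.
Σ W·P over the event = 0·(1/17) + 2·(3/17) + 7·(4/17) + 8·(1/17) = 42/17.
E[W | Z = 2] = (42/17) / (9/17) = 14/3.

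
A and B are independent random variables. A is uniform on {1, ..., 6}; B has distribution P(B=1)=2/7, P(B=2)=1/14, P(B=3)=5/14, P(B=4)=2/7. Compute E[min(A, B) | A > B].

P(A > B) = 47/84.
Summing min(A,B)·P(x,y) over outcomes with A > B gives 5/4.
E[min(A, B) | A > B] = (5/4) / (47/84) = 105/47.

105/47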